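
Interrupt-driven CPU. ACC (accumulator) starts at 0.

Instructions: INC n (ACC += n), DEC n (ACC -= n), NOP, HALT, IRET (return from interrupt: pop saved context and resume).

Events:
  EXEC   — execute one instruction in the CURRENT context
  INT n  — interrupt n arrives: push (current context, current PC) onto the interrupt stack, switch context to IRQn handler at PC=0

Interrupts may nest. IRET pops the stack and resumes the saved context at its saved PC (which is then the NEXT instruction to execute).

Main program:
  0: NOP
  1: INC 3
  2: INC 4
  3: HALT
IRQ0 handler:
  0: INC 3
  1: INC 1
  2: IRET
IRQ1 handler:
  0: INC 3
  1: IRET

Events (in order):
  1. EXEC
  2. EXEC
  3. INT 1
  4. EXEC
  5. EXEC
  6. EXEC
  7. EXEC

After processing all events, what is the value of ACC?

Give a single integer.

Answer: 10

Derivation:
Event 1 (EXEC): [MAIN] PC=0: NOP
Event 2 (EXEC): [MAIN] PC=1: INC 3 -> ACC=3
Event 3 (INT 1): INT 1 arrives: push (MAIN, PC=2), enter IRQ1 at PC=0 (depth now 1)
Event 4 (EXEC): [IRQ1] PC=0: INC 3 -> ACC=6
Event 5 (EXEC): [IRQ1] PC=1: IRET -> resume MAIN at PC=2 (depth now 0)
Event 6 (EXEC): [MAIN] PC=2: INC 4 -> ACC=10
Event 7 (EXEC): [MAIN] PC=3: HALT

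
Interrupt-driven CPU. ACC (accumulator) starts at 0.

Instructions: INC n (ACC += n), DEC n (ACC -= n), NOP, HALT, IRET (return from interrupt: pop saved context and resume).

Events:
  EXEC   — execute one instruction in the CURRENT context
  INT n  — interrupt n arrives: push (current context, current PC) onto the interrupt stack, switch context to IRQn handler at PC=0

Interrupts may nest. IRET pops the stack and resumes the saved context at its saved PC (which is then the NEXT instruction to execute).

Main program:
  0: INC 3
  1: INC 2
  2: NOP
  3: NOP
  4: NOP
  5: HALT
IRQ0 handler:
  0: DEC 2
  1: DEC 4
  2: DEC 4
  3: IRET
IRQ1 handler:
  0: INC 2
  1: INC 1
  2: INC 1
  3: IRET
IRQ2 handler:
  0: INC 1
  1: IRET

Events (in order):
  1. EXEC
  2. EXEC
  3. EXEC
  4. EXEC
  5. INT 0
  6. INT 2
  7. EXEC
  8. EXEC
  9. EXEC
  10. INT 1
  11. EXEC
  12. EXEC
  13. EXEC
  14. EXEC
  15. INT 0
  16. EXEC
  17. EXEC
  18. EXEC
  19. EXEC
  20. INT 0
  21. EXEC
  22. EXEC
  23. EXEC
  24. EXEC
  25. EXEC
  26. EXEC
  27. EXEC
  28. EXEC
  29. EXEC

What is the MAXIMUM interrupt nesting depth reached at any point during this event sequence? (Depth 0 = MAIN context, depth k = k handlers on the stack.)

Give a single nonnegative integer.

Answer: 2

Derivation:
Event 1 (EXEC): [MAIN] PC=0: INC 3 -> ACC=3 [depth=0]
Event 2 (EXEC): [MAIN] PC=1: INC 2 -> ACC=5 [depth=0]
Event 3 (EXEC): [MAIN] PC=2: NOP [depth=0]
Event 4 (EXEC): [MAIN] PC=3: NOP [depth=0]
Event 5 (INT 0): INT 0 arrives: push (MAIN, PC=4), enter IRQ0 at PC=0 (depth now 1) [depth=1]
Event 6 (INT 2): INT 2 arrives: push (IRQ0, PC=0), enter IRQ2 at PC=0 (depth now 2) [depth=2]
Event 7 (EXEC): [IRQ2] PC=0: INC 1 -> ACC=6 [depth=2]
Event 8 (EXEC): [IRQ2] PC=1: IRET -> resume IRQ0 at PC=0 (depth now 1) [depth=1]
Event 9 (EXEC): [IRQ0] PC=0: DEC 2 -> ACC=4 [depth=1]
Event 10 (INT 1): INT 1 arrives: push (IRQ0, PC=1), enter IRQ1 at PC=0 (depth now 2) [depth=2]
Event 11 (EXEC): [IRQ1] PC=0: INC 2 -> ACC=6 [depth=2]
Event 12 (EXEC): [IRQ1] PC=1: INC 1 -> ACC=7 [depth=2]
Event 13 (EXEC): [IRQ1] PC=2: INC 1 -> ACC=8 [depth=2]
Event 14 (EXEC): [IRQ1] PC=3: IRET -> resume IRQ0 at PC=1 (depth now 1) [depth=1]
Event 15 (INT 0): INT 0 arrives: push (IRQ0, PC=1), enter IRQ0 at PC=0 (depth now 2) [depth=2]
Event 16 (EXEC): [IRQ0] PC=0: DEC 2 -> ACC=6 [depth=2]
Event 17 (EXEC): [IRQ0] PC=1: DEC 4 -> ACC=2 [depth=2]
Event 18 (EXEC): [IRQ0] PC=2: DEC 4 -> ACC=-2 [depth=2]
Event 19 (EXEC): [IRQ0] PC=3: IRET -> resume IRQ0 at PC=1 (depth now 1) [depth=1]
Event 20 (INT 0): INT 0 arrives: push (IRQ0, PC=1), enter IRQ0 at PC=0 (depth now 2) [depth=2]
Event 21 (EXEC): [IRQ0] PC=0: DEC 2 -> ACC=-4 [depth=2]
Event 22 (EXEC): [IRQ0] PC=1: DEC 4 -> ACC=-8 [depth=2]
Event 23 (EXEC): [IRQ0] PC=2: DEC 4 -> ACC=-12 [depth=2]
Event 24 (EXEC): [IRQ0] PC=3: IRET -> resume IRQ0 at PC=1 (depth now 1) [depth=1]
Event 25 (EXEC): [IRQ0] PC=1: DEC 4 -> ACC=-16 [depth=1]
Event 26 (EXEC): [IRQ0] PC=2: DEC 4 -> ACC=-20 [depth=1]
Event 27 (EXEC): [IRQ0] PC=3: IRET -> resume MAIN at PC=4 (depth now 0) [depth=0]
Event 28 (EXEC): [MAIN] PC=4: NOP [depth=0]
Event 29 (EXEC): [MAIN] PC=5: HALT [depth=0]
Max depth observed: 2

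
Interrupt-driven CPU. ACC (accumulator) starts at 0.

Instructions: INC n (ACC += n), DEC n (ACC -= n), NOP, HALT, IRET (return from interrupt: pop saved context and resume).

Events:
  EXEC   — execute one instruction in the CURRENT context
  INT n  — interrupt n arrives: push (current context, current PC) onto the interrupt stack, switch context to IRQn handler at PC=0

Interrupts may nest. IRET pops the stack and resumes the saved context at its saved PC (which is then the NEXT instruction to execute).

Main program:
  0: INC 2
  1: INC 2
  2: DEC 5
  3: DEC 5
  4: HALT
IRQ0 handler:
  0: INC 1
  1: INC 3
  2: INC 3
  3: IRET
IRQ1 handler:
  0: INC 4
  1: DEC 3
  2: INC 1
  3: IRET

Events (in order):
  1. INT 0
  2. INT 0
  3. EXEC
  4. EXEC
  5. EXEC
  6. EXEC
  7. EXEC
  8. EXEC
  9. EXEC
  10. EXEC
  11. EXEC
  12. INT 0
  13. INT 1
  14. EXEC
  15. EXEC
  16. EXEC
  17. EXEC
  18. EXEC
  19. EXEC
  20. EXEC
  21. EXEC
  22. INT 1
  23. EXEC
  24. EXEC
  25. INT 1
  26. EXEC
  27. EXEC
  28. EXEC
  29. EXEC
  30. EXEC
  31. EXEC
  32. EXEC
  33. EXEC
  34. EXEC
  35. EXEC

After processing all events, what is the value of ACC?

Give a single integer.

Event 1 (INT 0): INT 0 arrives: push (MAIN, PC=0), enter IRQ0 at PC=0 (depth now 1)
Event 2 (INT 0): INT 0 arrives: push (IRQ0, PC=0), enter IRQ0 at PC=0 (depth now 2)
Event 3 (EXEC): [IRQ0] PC=0: INC 1 -> ACC=1
Event 4 (EXEC): [IRQ0] PC=1: INC 3 -> ACC=4
Event 5 (EXEC): [IRQ0] PC=2: INC 3 -> ACC=7
Event 6 (EXEC): [IRQ0] PC=3: IRET -> resume IRQ0 at PC=0 (depth now 1)
Event 7 (EXEC): [IRQ0] PC=0: INC 1 -> ACC=8
Event 8 (EXEC): [IRQ0] PC=1: INC 3 -> ACC=11
Event 9 (EXEC): [IRQ0] PC=2: INC 3 -> ACC=14
Event 10 (EXEC): [IRQ0] PC=3: IRET -> resume MAIN at PC=0 (depth now 0)
Event 11 (EXEC): [MAIN] PC=0: INC 2 -> ACC=16
Event 12 (INT 0): INT 0 arrives: push (MAIN, PC=1), enter IRQ0 at PC=0 (depth now 1)
Event 13 (INT 1): INT 1 arrives: push (IRQ0, PC=0), enter IRQ1 at PC=0 (depth now 2)
Event 14 (EXEC): [IRQ1] PC=0: INC 4 -> ACC=20
Event 15 (EXEC): [IRQ1] PC=1: DEC 3 -> ACC=17
Event 16 (EXEC): [IRQ1] PC=2: INC 1 -> ACC=18
Event 17 (EXEC): [IRQ1] PC=3: IRET -> resume IRQ0 at PC=0 (depth now 1)
Event 18 (EXEC): [IRQ0] PC=0: INC 1 -> ACC=19
Event 19 (EXEC): [IRQ0] PC=1: INC 3 -> ACC=22
Event 20 (EXEC): [IRQ0] PC=2: INC 3 -> ACC=25
Event 21 (EXEC): [IRQ0] PC=3: IRET -> resume MAIN at PC=1 (depth now 0)
Event 22 (INT 1): INT 1 arrives: push (MAIN, PC=1), enter IRQ1 at PC=0 (depth now 1)
Event 23 (EXEC): [IRQ1] PC=0: INC 4 -> ACC=29
Event 24 (EXEC): [IRQ1] PC=1: DEC 3 -> ACC=26
Event 25 (INT 1): INT 1 arrives: push (IRQ1, PC=2), enter IRQ1 at PC=0 (depth now 2)
Event 26 (EXEC): [IRQ1] PC=0: INC 4 -> ACC=30
Event 27 (EXEC): [IRQ1] PC=1: DEC 3 -> ACC=27
Event 28 (EXEC): [IRQ1] PC=2: INC 1 -> ACC=28
Event 29 (EXEC): [IRQ1] PC=3: IRET -> resume IRQ1 at PC=2 (depth now 1)
Event 30 (EXEC): [IRQ1] PC=2: INC 1 -> ACC=29
Event 31 (EXEC): [IRQ1] PC=3: IRET -> resume MAIN at PC=1 (depth now 0)
Event 32 (EXEC): [MAIN] PC=1: INC 2 -> ACC=31
Event 33 (EXEC): [MAIN] PC=2: DEC 5 -> ACC=26
Event 34 (EXEC): [MAIN] PC=3: DEC 5 -> ACC=21
Event 35 (EXEC): [MAIN] PC=4: HALT

Answer: 21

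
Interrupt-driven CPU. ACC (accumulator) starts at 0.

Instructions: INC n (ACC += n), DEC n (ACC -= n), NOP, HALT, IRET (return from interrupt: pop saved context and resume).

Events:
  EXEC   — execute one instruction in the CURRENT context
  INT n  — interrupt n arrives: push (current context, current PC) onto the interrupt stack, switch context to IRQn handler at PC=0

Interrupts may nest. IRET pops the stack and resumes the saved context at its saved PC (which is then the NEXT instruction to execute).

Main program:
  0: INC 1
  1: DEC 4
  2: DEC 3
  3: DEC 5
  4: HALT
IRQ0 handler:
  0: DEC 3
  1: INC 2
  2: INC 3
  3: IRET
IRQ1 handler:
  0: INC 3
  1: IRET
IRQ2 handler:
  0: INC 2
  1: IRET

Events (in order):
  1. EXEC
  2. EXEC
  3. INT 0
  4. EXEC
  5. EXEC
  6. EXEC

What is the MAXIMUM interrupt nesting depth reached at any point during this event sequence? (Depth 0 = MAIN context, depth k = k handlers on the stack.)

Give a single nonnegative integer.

Answer: 1

Derivation:
Event 1 (EXEC): [MAIN] PC=0: INC 1 -> ACC=1 [depth=0]
Event 2 (EXEC): [MAIN] PC=1: DEC 4 -> ACC=-3 [depth=0]
Event 3 (INT 0): INT 0 arrives: push (MAIN, PC=2), enter IRQ0 at PC=0 (depth now 1) [depth=1]
Event 4 (EXEC): [IRQ0] PC=0: DEC 3 -> ACC=-6 [depth=1]
Event 5 (EXEC): [IRQ0] PC=1: INC 2 -> ACC=-4 [depth=1]
Event 6 (EXEC): [IRQ0] PC=2: INC 3 -> ACC=-1 [depth=1]
Max depth observed: 1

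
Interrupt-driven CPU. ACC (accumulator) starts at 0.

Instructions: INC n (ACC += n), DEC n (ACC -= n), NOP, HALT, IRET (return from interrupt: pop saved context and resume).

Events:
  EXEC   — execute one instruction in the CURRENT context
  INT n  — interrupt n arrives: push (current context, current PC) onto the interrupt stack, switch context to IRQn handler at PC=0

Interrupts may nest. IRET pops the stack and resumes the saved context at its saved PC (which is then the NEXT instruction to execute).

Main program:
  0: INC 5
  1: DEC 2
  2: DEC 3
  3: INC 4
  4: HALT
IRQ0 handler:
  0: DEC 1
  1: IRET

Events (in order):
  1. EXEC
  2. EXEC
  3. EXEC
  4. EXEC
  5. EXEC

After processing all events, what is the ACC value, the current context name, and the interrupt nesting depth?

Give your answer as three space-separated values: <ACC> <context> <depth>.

Event 1 (EXEC): [MAIN] PC=0: INC 5 -> ACC=5
Event 2 (EXEC): [MAIN] PC=1: DEC 2 -> ACC=3
Event 3 (EXEC): [MAIN] PC=2: DEC 3 -> ACC=0
Event 4 (EXEC): [MAIN] PC=3: INC 4 -> ACC=4
Event 5 (EXEC): [MAIN] PC=4: HALT

Answer: 4 MAIN 0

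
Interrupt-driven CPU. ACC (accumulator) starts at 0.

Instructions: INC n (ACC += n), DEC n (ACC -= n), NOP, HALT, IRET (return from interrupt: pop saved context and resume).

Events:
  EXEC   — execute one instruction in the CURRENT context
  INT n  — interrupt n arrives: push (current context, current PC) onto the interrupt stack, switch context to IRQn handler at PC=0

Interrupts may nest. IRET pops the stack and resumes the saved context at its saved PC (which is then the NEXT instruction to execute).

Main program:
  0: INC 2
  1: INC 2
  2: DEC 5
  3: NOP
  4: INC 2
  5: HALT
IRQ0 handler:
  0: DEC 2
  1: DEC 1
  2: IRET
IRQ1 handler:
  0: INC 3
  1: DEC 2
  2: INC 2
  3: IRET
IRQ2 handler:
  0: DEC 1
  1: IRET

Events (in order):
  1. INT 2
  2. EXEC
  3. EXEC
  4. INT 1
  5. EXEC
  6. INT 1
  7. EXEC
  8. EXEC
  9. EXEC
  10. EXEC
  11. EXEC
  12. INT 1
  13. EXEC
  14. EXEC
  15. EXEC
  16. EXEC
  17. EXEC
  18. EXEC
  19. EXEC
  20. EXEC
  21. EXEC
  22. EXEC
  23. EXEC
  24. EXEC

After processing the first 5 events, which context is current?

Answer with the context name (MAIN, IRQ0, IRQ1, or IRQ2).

Event 1 (INT 2): INT 2 arrives: push (MAIN, PC=0), enter IRQ2 at PC=0 (depth now 1)
Event 2 (EXEC): [IRQ2] PC=0: DEC 1 -> ACC=-1
Event 3 (EXEC): [IRQ2] PC=1: IRET -> resume MAIN at PC=0 (depth now 0)
Event 4 (INT 1): INT 1 arrives: push (MAIN, PC=0), enter IRQ1 at PC=0 (depth now 1)
Event 5 (EXEC): [IRQ1] PC=0: INC 3 -> ACC=2

Answer: IRQ1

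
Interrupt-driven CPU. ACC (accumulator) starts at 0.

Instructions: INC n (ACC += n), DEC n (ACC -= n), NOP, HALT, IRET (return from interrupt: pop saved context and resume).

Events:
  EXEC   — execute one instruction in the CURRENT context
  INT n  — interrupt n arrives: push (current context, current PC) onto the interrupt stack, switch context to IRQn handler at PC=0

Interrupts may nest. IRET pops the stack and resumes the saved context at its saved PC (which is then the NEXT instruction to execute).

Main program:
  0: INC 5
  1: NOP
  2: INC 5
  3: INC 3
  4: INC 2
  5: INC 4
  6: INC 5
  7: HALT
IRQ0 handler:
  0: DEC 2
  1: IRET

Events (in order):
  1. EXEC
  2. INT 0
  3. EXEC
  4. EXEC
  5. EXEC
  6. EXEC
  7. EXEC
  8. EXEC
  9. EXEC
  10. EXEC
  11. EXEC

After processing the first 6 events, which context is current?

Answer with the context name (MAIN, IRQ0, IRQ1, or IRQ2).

Answer: MAIN

Derivation:
Event 1 (EXEC): [MAIN] PC=0: INC 5 -> ACC=5
Event 2 (INT 0): INT 0 arrives: push (MAIN, PC=1), enter IRQ0 at PC=0 (depth now 1)
Event 3 (EXEC): [IRQ0] PC=0: DEC 2 -> ACC=3
Event 4 (EXEC): [IRQ0] PC=1: IRET -> resume MAIN at PC=1 (depth now 0)
Event 5 (EXEC): [MAIN] PC=1: NOP
Event 6 (EXEC): [MAIN] PC=2: INC 5 -> ACC=8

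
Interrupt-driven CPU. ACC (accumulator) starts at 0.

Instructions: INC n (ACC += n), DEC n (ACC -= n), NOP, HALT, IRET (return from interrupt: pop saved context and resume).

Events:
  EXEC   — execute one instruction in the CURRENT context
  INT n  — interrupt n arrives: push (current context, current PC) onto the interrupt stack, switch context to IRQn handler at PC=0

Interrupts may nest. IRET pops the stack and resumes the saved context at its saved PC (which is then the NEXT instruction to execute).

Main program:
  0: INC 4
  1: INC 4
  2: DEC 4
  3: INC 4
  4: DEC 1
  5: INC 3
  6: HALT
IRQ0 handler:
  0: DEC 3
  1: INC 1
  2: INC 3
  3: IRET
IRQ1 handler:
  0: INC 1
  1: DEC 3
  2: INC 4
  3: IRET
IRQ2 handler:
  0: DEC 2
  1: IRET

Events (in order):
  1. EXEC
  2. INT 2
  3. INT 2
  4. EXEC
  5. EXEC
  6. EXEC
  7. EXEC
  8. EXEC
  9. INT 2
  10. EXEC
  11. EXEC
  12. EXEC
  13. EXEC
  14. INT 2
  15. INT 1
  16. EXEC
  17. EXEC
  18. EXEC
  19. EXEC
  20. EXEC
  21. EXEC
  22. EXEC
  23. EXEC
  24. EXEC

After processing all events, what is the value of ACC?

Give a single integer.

Event 1 (EXEC): [MAIN] PC=0: INC 4 -> ACC=4
Event 2 (INT 2): INT 2 arrives: push (MAIN, PC=1), enter IRQ2 at PC=0 (depth now 1)
Event 3 (INT 2): INT 2 arrives: push (IRQ2, PC=0), enter IRQ2 at PC=0 (depth now 2)
Event 4 (EXEC): [IRQ2] PC=0: DEC 2 -> ACC=2
Event 5 (EXEC): [IRQ2] PC=1: IRET -> resume IRQ2 at PC=0 (depth now 1)
Event 6 (EXEC): [IRQ2] PC=0: DEC 2 -> ACC=0
Event 7 (EXEC): [IRQ2] PC=1: IRET -> resume MAIN at PC=1 (depth now 0)
Event 8 (EXEC): [MAIN] PC=1: INC 4 -> ACC=4
Event 9 (INT 2): INT 2 arrives: push (MAIN, PC=2), enter IRQ2 at PC=0 (depth now 1)
Event 10 (EXEC): [IRQ2] PC=0: DEC 2 -> ACC=2
Event 11 (EXEC): [IRQ2] PC=1: IRET -> resume MAIN at PC=2 (depth now 0)
Event 12 (EXEC): [MAIN] PC=2: DEC 4 -> ACC=-2
Event 13 (EXEC): [MAIN] PC=3: INC 4 -> ACC=2
Event 14 (INT 2): INT 2 arrives: push (MAIN, PC=4), enter IRQ2 at PC=0 (depth now 1)
Event 15 (INT 1): INT 1 arrives: push (IRQ2, PC=0), enter IRQ1 at PC=0 (depth now 2)
Event 16 (EXEC): [IRQ1] PC=0: INC 1 -> ACC=3
Event 17 (EXEC): [IRQ1] PC=1: DEC 3 -> ACC=0
Event 18 (EXEC): [IRQ1] PC=2: INC 4 -> ACC=4
Event 19 (EXEC): [IRQ1] PC=3: IRET -> resume IRQ2 at PC=0 (depth now 1)
Event 20 (EXEC): [IRQ2] PC=0: DEC 2 -> ACC=2
Event 21 (EXEC): [IRQ2] PC=1: IRET -> resume MAIN at PC=4 (depth now 0)
Event 22 (EXEC): [MAIN] PC=4: DEC 1 -> ACC=1
Event 23 (EXEC): [MAIN] PC=5: INC 3 -> ACC=4
Event 24 (EXEC): [MAIN] PC=6: HALT

Answer: 4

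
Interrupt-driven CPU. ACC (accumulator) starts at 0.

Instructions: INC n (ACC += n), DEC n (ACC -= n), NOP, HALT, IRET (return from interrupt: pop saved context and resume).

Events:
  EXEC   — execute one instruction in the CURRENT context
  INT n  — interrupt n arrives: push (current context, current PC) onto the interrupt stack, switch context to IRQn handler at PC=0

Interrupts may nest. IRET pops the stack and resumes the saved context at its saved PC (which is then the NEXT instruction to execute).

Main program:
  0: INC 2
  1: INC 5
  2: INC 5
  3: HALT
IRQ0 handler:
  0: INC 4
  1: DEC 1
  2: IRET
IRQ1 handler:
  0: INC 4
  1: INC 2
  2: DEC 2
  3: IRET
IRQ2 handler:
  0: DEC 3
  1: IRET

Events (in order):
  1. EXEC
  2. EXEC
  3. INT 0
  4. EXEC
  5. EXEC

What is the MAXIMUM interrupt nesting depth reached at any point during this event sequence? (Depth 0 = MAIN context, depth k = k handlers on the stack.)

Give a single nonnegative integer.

Event 1 (EXEC): [MAIN] PC=0: INC 2 -> ACC=2 [depth=0]
Event 2 (EXEC): [MAIN] PC=1: INC 5 -> ACC=7 [depth=0]
Event 3 (INT 0): INT 0 arrives: push (MAIN, PC=2), enter IRQ0 at PC=0 (depth now 1) [depth=1]
Event 4 (EXEC): [IRQ0] PC=0: INC 4 -> ACC=11 [depth=1]
Event 5 (EXEC): [IRQ0] PC=1: DEC 1 -> ACC=10 [depth=1]
Max depth observed: 1

Answer: 1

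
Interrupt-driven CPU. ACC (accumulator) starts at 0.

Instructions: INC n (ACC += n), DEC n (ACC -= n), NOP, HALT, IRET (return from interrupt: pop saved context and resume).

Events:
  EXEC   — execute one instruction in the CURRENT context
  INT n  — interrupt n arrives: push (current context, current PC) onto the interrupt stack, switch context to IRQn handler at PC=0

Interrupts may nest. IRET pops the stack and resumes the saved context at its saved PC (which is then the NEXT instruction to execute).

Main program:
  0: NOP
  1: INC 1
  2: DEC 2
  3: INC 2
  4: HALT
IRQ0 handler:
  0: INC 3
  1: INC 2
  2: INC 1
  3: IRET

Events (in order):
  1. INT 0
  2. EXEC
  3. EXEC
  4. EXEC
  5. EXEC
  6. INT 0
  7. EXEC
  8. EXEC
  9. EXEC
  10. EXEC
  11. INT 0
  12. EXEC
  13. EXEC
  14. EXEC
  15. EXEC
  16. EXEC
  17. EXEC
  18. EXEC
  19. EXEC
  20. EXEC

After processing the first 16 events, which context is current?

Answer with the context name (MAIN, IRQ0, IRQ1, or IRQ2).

Event 1 (INT 0): INT 0 arrives: push (MAIN, PC=0), enter IRQ0 at PC=0 (depth now 1)
Event 2 (EXEC): [IRQ0] PC=0: INC 3 -> ACC=3
Event 3 (EXEC): [IRQ0] PC=1: INC 2 -> ACC=5
Event 4 (EXEC): [IRQ0] PC=2: INC 1 -> ACC=6
Event 5 (EXEC): [IRQ0] PC=3: IRET -> resume MAIN at PC=0 (depth now 0)
Event 6 (INT 0): INT 0 arrives: push (MAIN, PC=0), enter IRQ0 at PC=0 (depth now 1)
Event 7 (EXEC): [IRQ0] PC=0: INC 3 -> ACC=9
Event 8 (EXEC): [IRQ0] PC=1: INC 2 -> ACC=11
Event 9 (EXEC): [IRQ0] PC=2: INC 1 -> ACC=12
Event 10 (EXEC): [IRQ0] PC=3: IRET -> resume MAIN at PC=0 (depth now 0)
Event 11 (INT 0): INT 0 arrives: push (MAIN, PC=0), enter IRQ0 at PC=0 (depth now 1)
Event 12 (EXEC): [IRQ0] PC=0: INC 3 -> ACC=15
Event 13 (EXEC): [IRQ0] PC=1: INC 2 -> ACC=17
Event 14 (EXEC): [IRQ0] PC=2: INC 1 -> ACC=18
Event 15 (EXEC): [IRQ0] PC=3: IRET -> resume MAIN at PC=0 (depth now 0)
Event 16 (EXEC): [MAIN] PC=0: NOP

Answer: MAIN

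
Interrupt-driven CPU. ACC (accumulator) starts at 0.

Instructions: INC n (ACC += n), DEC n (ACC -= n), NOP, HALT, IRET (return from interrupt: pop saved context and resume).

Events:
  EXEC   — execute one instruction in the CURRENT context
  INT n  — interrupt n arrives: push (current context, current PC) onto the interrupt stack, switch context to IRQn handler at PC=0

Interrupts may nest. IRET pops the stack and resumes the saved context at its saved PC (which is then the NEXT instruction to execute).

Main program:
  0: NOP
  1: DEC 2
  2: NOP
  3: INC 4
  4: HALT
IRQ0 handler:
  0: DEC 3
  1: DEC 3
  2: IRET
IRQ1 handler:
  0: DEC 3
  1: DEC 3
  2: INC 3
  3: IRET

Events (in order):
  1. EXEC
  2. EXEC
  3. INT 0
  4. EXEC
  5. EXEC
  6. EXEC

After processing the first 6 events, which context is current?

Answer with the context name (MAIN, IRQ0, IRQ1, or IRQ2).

Event 1 (EXEC): [MAIN] PC=0: NOP
Event 2 (EXEC): [MAIN] PC=1: DEC 2 -> ACC=-2
Event 3 (INT 0): INT 0 arrives: push (MAIN, PC=2), enter IRQ0 at PC=0 (depth now 1)
Event 4 (EXEC): [IRQ0] PC=0: DEC 3 -> ACC=-5
Event 5 (EXEC): [IRQ0] PC=1: DEC 3 -> ACC=-8
Event 6 (EXEC): [IRQ0] PC=2: IRET -> resume MAIN at PC=2 (depth now 0)

Answer: MAIN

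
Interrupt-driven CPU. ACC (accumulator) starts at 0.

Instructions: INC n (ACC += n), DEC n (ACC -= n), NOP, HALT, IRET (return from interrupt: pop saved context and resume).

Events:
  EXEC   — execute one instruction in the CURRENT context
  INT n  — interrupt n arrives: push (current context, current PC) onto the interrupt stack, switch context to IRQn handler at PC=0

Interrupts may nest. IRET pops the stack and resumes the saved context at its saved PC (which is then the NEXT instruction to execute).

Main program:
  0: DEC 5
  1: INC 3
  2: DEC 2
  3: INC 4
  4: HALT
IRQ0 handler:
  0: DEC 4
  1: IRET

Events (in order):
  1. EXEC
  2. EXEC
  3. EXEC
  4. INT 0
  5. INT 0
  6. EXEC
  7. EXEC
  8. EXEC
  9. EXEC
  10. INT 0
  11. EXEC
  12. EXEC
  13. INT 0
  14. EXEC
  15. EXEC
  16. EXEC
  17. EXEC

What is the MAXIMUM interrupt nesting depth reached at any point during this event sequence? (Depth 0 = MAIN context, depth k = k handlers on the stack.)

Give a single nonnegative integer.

Event 1 (EXEC): [MAIN] PC=0: DEC 5 -> ACC=-5 [depth=0]
Event 2 (EXEC): [MAIN] PC=1: INC 3 -> ACC=-2 [depth=0]
Event 3 (EXEC): [MAIN] PC=2: DEC 2 -> ACC=-4 [depth=0]
Event 4 (INT 0): INT 0 arrives: push (MAIN, PC=3), enter IRQ0 at PC=0 (depth now 1) [depth=1]
Event 5 (INT 0): INT 0 arrives: push (IRQ0, PC=0), enter IRQ0 at PC=0 (depth now 2) [depth=2]
Event 6 (EXEC): [IRQ0] PC=0: DEC 4 -> ACC=-8 [depth=2]
Event 7 (EXEC): [IRQ0] PC=1: IRET -> resume IRQ0 at PC=0 (depth now 1) [depth=1]
Event 8 (EXEC): [IRQ0] PC=0: DEC 4 -> ACC=-12 [depth=1]
Event 9 (EXEC): [IRQ0] PC=1: IRET -> resume MAIN at PC=3 (depth now 0) [depth=0]
Event 10 (INT 0): INT 0 arrives: push (MAIN, PC=3), enter IRQ0 at PC=0 (depth now 1) [depth=1]
Event 11 (EXEC): [IRQ0] PC=0: DEC 4 -> ACC=-16 [depth=1]
Event 12 (EXEC): [IRQ0] PC=1: IRET -> resume MAIN at PC=3 (depth now 0) [depth=0]
Event 13 (INT 0): INT 0 arrives: push (MAIN, PC=3), enter IRQ0 at PC=0 (depth now 1) [depth=1]
Event 14 (EXEC): [IRQ0] PC=0: DEC 4 -> ACC=-20 [depth=1]
Event 15 (EXEC): [IRQ0] PC=1: IRET -> resume MAIN at PC=3 (depth now 0) [depth=0]
Event 16 (EXEC): [MAIN] PC=3: INC 4 -> ACC=-16 [depth=0]
Event 17 (EXEC): [MAIN] PC=4: HALT [depth=0]
Max depth observed: 2

Answer: 2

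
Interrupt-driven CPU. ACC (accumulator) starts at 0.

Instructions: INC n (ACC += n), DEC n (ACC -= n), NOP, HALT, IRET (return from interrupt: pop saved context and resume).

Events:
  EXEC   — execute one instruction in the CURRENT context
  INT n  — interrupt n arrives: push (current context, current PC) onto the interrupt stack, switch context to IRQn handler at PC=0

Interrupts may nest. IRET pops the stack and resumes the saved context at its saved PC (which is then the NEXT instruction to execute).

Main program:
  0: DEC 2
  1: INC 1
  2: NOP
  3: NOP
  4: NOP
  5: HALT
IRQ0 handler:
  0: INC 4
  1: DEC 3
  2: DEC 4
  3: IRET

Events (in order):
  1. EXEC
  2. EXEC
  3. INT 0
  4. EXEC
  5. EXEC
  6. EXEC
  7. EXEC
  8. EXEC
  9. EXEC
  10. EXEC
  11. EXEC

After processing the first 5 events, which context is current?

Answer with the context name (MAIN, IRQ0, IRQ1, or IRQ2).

Event 1 (EXEC): [MAIN] PC=0: DEC 2 -> ACC=-2
Event 2 (EXEC): [MAIN] PC=1: INC 1 -> ACC=-1
Event 3 (INT 0): INT 0 arrives: push (MAIN, PC=2), enter IRQ0 at PC=0 (depth now 1)
Event 4 (EXEC): [IRQ0] PC=0: INC 4 -> ACC=3
Event 5 (EXEC): [IRQ0] PC=1: DEC 3 -> ACC=0

Answer: IRQ0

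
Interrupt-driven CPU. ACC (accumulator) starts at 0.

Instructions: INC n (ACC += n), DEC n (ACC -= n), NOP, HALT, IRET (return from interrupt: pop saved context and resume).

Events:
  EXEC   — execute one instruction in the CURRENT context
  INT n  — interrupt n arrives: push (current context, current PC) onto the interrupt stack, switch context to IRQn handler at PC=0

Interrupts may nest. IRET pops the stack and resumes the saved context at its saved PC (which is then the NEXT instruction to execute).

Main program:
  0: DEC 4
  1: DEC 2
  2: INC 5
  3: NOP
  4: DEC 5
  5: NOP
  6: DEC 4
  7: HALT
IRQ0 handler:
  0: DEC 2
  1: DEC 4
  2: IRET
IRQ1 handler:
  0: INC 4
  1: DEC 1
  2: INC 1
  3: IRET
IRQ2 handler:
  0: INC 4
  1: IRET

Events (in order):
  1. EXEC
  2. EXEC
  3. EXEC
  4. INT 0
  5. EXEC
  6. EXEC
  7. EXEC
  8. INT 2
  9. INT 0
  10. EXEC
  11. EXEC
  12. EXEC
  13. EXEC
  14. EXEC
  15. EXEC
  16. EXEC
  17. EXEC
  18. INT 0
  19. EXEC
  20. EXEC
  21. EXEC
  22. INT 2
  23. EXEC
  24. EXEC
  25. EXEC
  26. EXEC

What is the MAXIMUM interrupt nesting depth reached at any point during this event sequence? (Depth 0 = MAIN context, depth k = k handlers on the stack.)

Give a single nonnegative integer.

Event 1 (EXEC): [MAIN] PC=0: DEC 4 -> ACC=-4 [depth=0]
Event 2 (EXEC): [MAIN] PC=1: DEC 2 -> ACC=-6 [depth=0]
Event 3 (EXEC): [MAIN] PC=2: INC 5 -> ACC=-1 [depth=0]
Event 4 (INT 0): INT 0 arrives: push (MAIN, PC=3), enter IRQ0 at PC=0 (depth now 1) [depth=1]
Event 5 (EXEC): [IRQ0] PC=0: DEC 2 -> ACC=-3 [depth=1]
Event 6 (EXEC): [IRQ0] PC=1: DEC 4 -> ACC=-7 [depth=1]
Event 7 (EXEC): [IRQ0] PC=2: IRET -> resume MAIN at PC=3 (depth now 0) [depth=0]
Event 8 (INT 2): INT 2 arrives: push (MAIN, PC=3), enter IRQ2 at PC=0 (depth now 1) [depth=1]
Event 9 (INT 0): INT 0 arrives: push (IRQ2, PC=0), enter IRQ0 at PC=0 (depth now 2) [depth=2]
Event 10 (EXEC): [IRQ0] PC=0: DEC 2 -> ACC=-9 [depth=2]
Event 11 (EXEC): [IRQ0] PC=1: DEC 4 -> ACC=-13 [depth=2]
Event 12 (EXEC): [IRQ0] PC=2: IRET -> resume IRQ2 at PC=0 (depth now 1) [depth=1]
Event 13 (EXEC): [IRQ2] PC=0: INC 4 -> ACC=-9 [depth=1]
Event 14 (EXEC): [IRQ2] PC=1: IRET -> resume MAIN at PC=3 (depth now 0) [depth=0]
Event 15 (EXEC): [MAIN] PC=3: NOP [depth=0]
Event 16 (EXEC): [MAIN] PC=4: DEC 5 -> ACC=-14 [depth=0]
Event 17 (EXEC): [MAIN] PC=5: NOP [depth=0]
Event 18 (INT 0): INT 0 arrives: push (MAIN, PC=6), enter IRQ0 at PC=0 (depth now 1) [depth=1]
Event 19 (EXEC): [IRQ0] PC=0: DEC 2 -> ACC=-16 [depth=1]
Event 20 (EXEC): [IRQ0] PC=1: DEC 4 -> ACC=-20 [depth=1]
Event 21 (EXEC): [IRQ0] PC=2: IRET -> resume MAIN at PC=6 (depth now 0) [depth=0]
Event 22 (INT 2): INT 2 arrives: push (MAIN, PC=6), enter IRQ2 at PC=0 (depth now 1) [depth=1]
Event 23 (EXEC): [IRQ2] PC=0: INC 4 -> ACC=-16 [depth=1]
Event 24 (EXEC): [IRQ2] PC=1: IRET -> resume MAIN at PC=6 (depth now 0) [depth=0]
Event 25 (EXEC): [MAIN] PC=6: DEC 4 -> ACC=-20 [depth=0]
Event 26 (EXEC): [MAIN] PC=7: HALT [depth=0]
Max depth observed: 2

Answer: 2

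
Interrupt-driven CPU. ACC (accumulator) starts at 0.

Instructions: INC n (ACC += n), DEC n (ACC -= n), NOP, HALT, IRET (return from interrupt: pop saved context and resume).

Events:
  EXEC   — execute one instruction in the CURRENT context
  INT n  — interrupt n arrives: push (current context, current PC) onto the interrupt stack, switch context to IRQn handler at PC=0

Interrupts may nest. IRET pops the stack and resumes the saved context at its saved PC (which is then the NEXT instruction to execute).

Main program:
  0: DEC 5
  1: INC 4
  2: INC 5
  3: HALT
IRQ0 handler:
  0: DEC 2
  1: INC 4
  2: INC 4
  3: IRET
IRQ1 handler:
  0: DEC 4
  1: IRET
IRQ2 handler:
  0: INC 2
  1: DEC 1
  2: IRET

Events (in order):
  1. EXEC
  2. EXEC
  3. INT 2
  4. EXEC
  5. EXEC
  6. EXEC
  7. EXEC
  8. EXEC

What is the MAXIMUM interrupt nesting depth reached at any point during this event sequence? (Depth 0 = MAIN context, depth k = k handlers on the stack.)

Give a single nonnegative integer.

Event 1 (EXEC): [MAIN] PC=0: DEC 5 -> ACC=-5 [depth=0]
Event 2 (EXEC): [MAIN] PC=1: INC 4 -> ACC=-1 [depth=0]
Event 3 (INT 2): INT 2 arrives: push (MAIN, PC=2), enter IRQ2 at PC=0 (depth now 1) [depth=1]
Event 4 (EXEC): [IRQ2] PC=0: INC 2 -> ACC=1 [depth=1]
Event 5 (EXEC): [IRQ2] PC=1: DEC 1 -> ACC=0 [depth=1]
Event 6 (EXEC): [IRQ2] PC=2: IRET -> resume MAIN at PC=2 (depth now 0) [depth=0]
Event 7 (EXEC): [MAIN] PC=2: INC 5 -> ACC=5 [depth=0]
Event 8 (EXEC): [MAIN] PC=3: HALT [depth=0]
Max depth observed: 1

Answer: 1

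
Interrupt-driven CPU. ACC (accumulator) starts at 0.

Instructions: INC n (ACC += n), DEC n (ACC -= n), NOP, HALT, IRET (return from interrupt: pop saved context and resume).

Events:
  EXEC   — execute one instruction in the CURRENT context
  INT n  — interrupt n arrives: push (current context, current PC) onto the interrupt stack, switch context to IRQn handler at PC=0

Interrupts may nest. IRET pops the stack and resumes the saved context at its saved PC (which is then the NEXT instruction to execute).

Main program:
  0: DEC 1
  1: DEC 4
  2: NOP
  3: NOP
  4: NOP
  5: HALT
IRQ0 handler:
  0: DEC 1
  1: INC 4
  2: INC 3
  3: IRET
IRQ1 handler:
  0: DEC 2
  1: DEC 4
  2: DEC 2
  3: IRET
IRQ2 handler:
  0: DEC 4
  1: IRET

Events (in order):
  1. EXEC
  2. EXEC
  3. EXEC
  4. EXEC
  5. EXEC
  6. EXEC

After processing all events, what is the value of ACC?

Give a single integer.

Answer: -5

Derivation:
Event 1 (EXEC): [MAIN] PC=0: DEC 1 -> ACC=-1
Event 2 (EXEC): [MAIN] PC=1: DEC 4 -> ACC=-5
Event 3 (EXEC): [MAIN] PC=2: NOP
Event 4 (EXEC): [MAIN] PC=3: NOP
Event 5 (EXEC): [MAIN] PC=4: NOP
Event 6 (EXEC): [MAIN] PC=5: HALT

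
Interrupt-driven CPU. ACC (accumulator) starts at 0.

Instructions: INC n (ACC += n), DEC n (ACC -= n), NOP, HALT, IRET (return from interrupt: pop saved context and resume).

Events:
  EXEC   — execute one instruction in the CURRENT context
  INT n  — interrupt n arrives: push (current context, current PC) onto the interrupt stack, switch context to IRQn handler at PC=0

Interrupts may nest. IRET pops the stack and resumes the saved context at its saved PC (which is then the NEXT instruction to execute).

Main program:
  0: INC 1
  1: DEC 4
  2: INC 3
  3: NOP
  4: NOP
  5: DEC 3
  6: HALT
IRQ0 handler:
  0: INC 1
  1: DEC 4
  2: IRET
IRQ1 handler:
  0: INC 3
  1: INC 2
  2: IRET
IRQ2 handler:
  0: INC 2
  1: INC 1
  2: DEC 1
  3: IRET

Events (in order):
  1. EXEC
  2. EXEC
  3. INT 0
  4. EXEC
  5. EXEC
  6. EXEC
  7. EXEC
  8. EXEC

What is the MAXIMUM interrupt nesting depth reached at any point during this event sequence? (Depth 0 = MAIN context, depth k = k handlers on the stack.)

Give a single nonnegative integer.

Event 1 (EXEC): [MAIN] PC=0: INC 1 -> ACC=1 [depth=0]
Event 2 (EXEC): [MAIN] PC=1: DEC 4 -> ACC=-3 [depth=0]
Event 3 (INT 0): INT 0 arrives: push (MAIN, PC=2), enter IRQ0 at PC=0 (depth now 1) [depth=1]
Event 4 (EXEC): [IRQ0] PC=0: INC 1 -> ACC=-2 [depth=1]
Event 5 (EXEC): [IRQ0] PC=1: DEC 4 -> ACC=-6 [depth=1]
Event 6 (EXEC): [IRQ0] PC=2: IRET -> resume MAIN at PC=2 (depth now 0) [depth=0]
Event 7 (EXEC): [MAIN] PC=2: INC 3 -> ACC=-3 [depth=0]
Event 8 (EXEC): [MAIN] PC=3: NOP [depth=0]
Max depth observed: 1

Answer: 1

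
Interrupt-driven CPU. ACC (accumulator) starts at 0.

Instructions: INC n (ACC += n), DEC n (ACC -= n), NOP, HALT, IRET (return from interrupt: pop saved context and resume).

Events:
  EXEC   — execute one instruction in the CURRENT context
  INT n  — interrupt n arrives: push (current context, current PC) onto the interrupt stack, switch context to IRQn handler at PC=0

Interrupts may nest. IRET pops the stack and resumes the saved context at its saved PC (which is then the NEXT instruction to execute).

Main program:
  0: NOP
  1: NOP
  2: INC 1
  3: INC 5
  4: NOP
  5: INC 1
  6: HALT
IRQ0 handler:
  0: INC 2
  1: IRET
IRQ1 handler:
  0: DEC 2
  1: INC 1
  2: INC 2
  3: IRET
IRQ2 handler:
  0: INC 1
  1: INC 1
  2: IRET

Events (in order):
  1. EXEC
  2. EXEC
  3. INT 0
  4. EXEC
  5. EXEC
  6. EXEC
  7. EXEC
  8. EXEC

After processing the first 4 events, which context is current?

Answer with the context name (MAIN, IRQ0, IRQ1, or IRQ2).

Event 1 (EXEC): [MAIN] PC=0: NOP
Event 2 (EXEC): [MAIN] PC=1: NOP
Event 3 (INT 0): INT 0 arrives: push (MAIN, PC=2), enter IRQ0 at PC=0 (depth now 1)
Event 4 (EXEC): [IRQ0] PC=0: INC 2 -> ACC=2

Answer: IRQ0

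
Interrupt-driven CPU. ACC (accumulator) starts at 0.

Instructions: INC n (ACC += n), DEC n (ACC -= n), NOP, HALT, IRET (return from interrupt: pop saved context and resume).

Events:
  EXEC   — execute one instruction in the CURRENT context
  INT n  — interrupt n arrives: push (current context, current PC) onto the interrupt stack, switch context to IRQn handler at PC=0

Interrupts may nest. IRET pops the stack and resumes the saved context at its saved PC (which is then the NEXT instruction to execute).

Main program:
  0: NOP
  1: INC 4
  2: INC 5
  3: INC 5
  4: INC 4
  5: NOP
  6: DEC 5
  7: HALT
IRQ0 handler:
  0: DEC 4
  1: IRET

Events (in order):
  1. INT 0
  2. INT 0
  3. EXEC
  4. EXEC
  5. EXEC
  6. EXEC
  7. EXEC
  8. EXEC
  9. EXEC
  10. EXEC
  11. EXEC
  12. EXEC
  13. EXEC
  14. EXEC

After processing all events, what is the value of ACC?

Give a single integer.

Event 1 (INT 0): INT 0 arrives: push (MAIN, PC=0), enter IRQ0 at PC=0 (depth now 1)
Event 2 (INT 0): INT 0 arrives: push (IRQ0, PC=0), enter IRQ0 at PC=0 (depth now 2)
Event 3 (EXEC): [IRQ0] PC=0: DEC 4 -> ACC=-4
Event 4 (EXEC): [IRQ0] PC=1: IRET -> resume IRQ0 at PC=0 (depth now 1)
Event 5 (EXEC): [IRQ0] PC=0: DEC 4 -> ACC=-8
Event 6 (EXEC): [IRQ0] PC=1: IRET -> resume MAIN at PC=0 (depth now 0)
Event 7 (EXEC): [MAIN] PC=0: NOP
Event 8 (EXEC): [MAIN] PC=1: INC 4 -> ACC=-4
Event 9 (EXEC): [MAIN] PC=2: INC 5 -> ACC=1
Event 10 (EXEC): [MAIN] PC=3: INC 5 -> ACC=6
Event 11 (EXEC): [MAIN] PC=4: INC 4 -> ACC=10
Event 12 (EXEC): [MAIN] PC=5: NOP
Event 13 (EXEC): [MAIN] PC=6: DEC 5 -> ACC=5
Event 14 (EXEC): [MAIN] PC=7: HALT

Answer: 5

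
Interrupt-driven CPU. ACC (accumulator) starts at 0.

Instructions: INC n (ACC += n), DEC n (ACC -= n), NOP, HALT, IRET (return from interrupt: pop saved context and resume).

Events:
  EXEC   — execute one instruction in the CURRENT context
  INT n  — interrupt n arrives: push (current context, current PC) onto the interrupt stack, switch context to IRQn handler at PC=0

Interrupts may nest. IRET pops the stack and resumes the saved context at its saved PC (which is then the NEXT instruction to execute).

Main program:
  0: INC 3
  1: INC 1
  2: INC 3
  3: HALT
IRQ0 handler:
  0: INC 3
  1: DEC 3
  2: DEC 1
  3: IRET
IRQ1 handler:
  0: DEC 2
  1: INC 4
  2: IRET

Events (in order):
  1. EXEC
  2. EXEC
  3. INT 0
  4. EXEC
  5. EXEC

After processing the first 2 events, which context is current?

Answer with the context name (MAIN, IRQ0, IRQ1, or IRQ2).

Answer: MAIN

Derivation:
Event 1 (EXEC): [MAIN] PC=0: INC 3 -> ACC=3
Event 2 (EXEC): [MAIN] PC=1: INC 1 -> ACC=4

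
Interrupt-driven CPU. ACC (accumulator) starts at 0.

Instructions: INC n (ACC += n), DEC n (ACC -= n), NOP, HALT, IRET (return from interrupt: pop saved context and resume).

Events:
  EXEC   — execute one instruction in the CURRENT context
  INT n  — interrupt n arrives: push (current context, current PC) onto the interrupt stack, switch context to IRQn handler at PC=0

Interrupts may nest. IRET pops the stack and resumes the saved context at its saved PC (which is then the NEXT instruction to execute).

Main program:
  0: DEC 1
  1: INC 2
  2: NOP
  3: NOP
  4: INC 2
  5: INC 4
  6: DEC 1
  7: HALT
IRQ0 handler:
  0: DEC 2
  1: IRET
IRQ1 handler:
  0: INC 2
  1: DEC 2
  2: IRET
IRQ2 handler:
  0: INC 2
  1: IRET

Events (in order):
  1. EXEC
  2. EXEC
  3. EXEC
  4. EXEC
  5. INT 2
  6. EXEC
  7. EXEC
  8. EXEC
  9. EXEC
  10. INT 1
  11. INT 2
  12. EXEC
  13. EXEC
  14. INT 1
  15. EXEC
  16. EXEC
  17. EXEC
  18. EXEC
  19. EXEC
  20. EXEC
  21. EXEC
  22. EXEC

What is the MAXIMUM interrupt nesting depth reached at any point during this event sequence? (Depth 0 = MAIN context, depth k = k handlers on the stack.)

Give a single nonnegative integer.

Event 1 (EXEC): [MAIN] PC=0: DEC 1 -> ACC=-1 [depth=0]
Event 2 (EXEC): [MAIN] PC=1: INC 2 -> ACC=1 [depth=0]
Event 3 (EXEC): [MAIN] PC=2: NOP [depth=0]
Event 4 (EXEC): [MAIN] PC=3: NOP [depth=0]
Event 5 (INT 2): INT 2 arrives: push (MAIN, PC=4), enter IRQ2 at PC=0 (depth now 1) [depth=1]
Event 6 (EXEC): [IRQ2] PC=0: INC 2 -> ACC=3 [depth=1]
Event 7 (EXEC): [IRQ2] PC=1: IRET -> resume MAIN at PC=4 (depth now 0) [depth=0]
Event 8 (EXEC): [MAIN] PC=4: INC 2 -> ACC=5 [depth=0]
Event 9 (EXEC): [MAIN] PC=5: INC 4 -> ACC=9 [depth=0]
Event 10 (INT 1): INT 1 arrives: push (MAIN, PC=6), enter IRQ1 at PC=0 (depth now 1) [depth=1]
Event 11 (INT 2): INT 2 arrives: push (IRQ1, PC=0), enter IRQ2 at PC=0 (depth now 2) [depth=2]
Event 12 (EXEC): [IRQ2] PC=0: INC 2 -> ACC=11 [depth=2]
Event 13 (EXEC): [IRQ2] PC=1: IRET -> resume IRQ1 at PC=0 (depth now 1) [depth=1]
Event 14 (INT 1): INT 1 arrives: push (IRQ1, PC=0), enter IRQ1 at PC=0 (depth now 2) [depth=2]
Event 15 (EXEC): [IRQ1] PC=0: INC 2 -> ACC=13 [depth=2]
Event 16 (EXEC): [IRQ1] PC=1: DEC 2 -> ACC=11 [depth=2]
Event 17 (EXEC): [IRQ1] PC=2: IRET -> resume IRQ1 at PC=0 (depth now 1) [depth=1]
Event 18 (EXEC): [IRQ1] PC=0: INC 2 -> ACC=13 [depth=1]
Event 19 (EXEC): [IRQ1] PC=1: DEC 2 -> ACC=11 [depth=1]
Event 20 (EXEC): [IRQ1] PC=2: IRET -> resume MAIN at PC=6 (depth now 0) [depth=0]
Event 21 (EXEC): [MAIN] PC=6: DEC 1 -> ACC=10 [depth=0]
Event 22 (EXEC): [MAIN] PC=7: HALT [depth=0]
Max depth observed: 2

Answer: 2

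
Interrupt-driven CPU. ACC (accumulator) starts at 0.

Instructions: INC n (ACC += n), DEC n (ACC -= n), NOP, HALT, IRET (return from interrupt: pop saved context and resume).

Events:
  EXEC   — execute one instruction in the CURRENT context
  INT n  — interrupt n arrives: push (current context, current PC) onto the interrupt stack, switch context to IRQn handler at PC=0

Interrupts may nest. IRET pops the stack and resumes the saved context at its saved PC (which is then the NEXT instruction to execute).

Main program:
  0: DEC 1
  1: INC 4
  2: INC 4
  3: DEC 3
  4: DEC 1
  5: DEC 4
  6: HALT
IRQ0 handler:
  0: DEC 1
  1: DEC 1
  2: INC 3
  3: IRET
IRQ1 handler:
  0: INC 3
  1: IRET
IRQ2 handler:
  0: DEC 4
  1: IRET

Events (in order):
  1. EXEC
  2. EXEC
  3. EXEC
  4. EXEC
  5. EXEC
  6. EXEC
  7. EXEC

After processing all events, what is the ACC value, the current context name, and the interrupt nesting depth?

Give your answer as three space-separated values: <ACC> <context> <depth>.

Answer: -1 MAIN 0

Derivation:
Event 1 (EXEC): [MAIN] PC=0: DEC 1 -> ACC=-1
Event 2 (EXEC): [MAIN] PC=1: INC 4 -> ACC=3
Event 3 (EXEC): [MAIN] PC=2: INC 4 -> ACC=7
Event 4 (EXEC): [MAIN] PC=3: DEC 3 -> ACC=4
Event 5 (EXEC): [MAIN] PC=4: DEC 1 -> ACC=3
Event 6 (EXEC): [MAIN] PC=5: DEC 4 -> ACC=-1
Event 7 (EXEC): [MAIN] PC=6: HALT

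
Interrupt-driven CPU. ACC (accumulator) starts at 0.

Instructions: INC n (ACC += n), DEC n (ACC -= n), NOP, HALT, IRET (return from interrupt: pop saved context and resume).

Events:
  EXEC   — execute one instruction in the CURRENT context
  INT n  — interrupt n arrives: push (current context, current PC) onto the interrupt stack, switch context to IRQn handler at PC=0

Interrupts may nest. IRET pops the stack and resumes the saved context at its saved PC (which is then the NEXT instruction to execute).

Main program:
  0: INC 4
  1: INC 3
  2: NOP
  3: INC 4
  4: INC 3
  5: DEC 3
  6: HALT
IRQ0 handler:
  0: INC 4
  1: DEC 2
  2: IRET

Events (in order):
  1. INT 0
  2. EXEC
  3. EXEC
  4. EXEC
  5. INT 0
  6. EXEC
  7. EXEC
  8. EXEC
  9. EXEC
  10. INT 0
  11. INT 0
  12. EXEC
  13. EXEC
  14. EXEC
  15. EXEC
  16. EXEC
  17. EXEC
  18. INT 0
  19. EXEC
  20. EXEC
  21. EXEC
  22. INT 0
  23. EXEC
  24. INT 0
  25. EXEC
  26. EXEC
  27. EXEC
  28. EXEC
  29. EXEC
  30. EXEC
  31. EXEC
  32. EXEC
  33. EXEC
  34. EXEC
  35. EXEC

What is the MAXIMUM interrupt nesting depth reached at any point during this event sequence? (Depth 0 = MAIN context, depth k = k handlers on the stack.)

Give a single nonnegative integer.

Event 1 (INT 0): INT 0 arrives: push (MAIN, PC=0), enter IRQ0 at PC=0 (depth now 1) [depth=1]
Event 2 (EXEC): [IRQ0] PC=0: INC 4 -> ACC=4 [depth=1]
Event 3 (EXEC): [IRQ0] PC=1: DEC 2 -> ACC=2 [depth=1]
Event 4 (EXEC): [IRQ0] PC=2: IRET -> resume MAIN at PC=0 (depth now 0) [depth=0]
Event 5 (INT 0): INT 0 arrives: push (MAIN, PC=0), enter IRQ0 at PC=0 (depth now 1) [depth=1]
Event 6 (EXEC): [IRQ0] PC=0: INC 4 -> ACC=6 [depth=1]
Event 7 (EXEC): [IRQ0] PC=1: DEC 2 -> ACC=4 [depth=1]
Event 8 (EXEC): [IRQ0] PC=2: IRET -> resume MAIN at PC=0 (depth now 0) [depth=0]
Event 9 (EXEC): [MAIN] PC=0: INC 4 -> ACC=8 [depth=0]
Event 10 (INT 0): INT 0 arrives: push (MAIN, PC=1), enter IRQ0 at PC=0 (depth now 1) [depth=1]
Event 11 (INT 0): INT 0 arrives: push (IRQ0, PC=0), enter IRQ0 at PC=0 (depth now 2) [depth=2]
Event 12 (EXEC): [IRQ0] PC=0: INC 4 -> ACC=12 [depth=2]
Event 13 (EXEC): [IRQ0] PC=1: DEC 2 -> ACC=10 [depth=2]
Event 14 (EXEC): [IRQ0] PC=2: IRET -> resume IRQ0 at PC=0 (depth now 1) [depth=1]
Event 15 (EXEC): [IRQ0] PC=0: INC 4 -> ACC=14 [depth=1]
Event 16 (EXEC): [IRQ0] PC=1: DEC 2 -> ACC=12 [depth=1]
Event 17 (EXEC): [IRQ0] PC=2: IRET -> resume MAIN at PC=1 (depth now 0) [depth=0]
Event 18 (INT 0): INT 0 arrives: push (MAIN, PC=1), enter IRQ0 at PC=0 (depth now 1) [depth=1]
Event 19 (EXEC): [IRQ0] PC=0: INC 4 -> ACC=16 [depth=1]
Event 20 (EXEC): [IRQ0] PC=1: DEC 2 -> ACC=14 [depth=1]
Event 21 (EXEC): [IRQ0] PC=2: IRET -> resume MAIN at PC=1 (depth now 0) [depth=0]
Event 22 (INT 0): INT 0 arrives: push (MAIN, PC=1), enter IRQ0 at PC=0 (depth now 1) [depth=1]
Event 23 (EXEC): [IRQ0] PC=0: INC 4 -> ACC=18 [depth=1]
Event 24 (INT 0): INT 0 arrives: push (IRQ0, PC=1), enter IRQ0 at PC=0 (depth now 2) [depth=2]
Event 25 (EXEC): [IRQ0] PC=0: INC 4 -> ACC=22 [depth=2]
Event 26 (EXEC): [IRQ0] PC=1: DEC 2 -> ACC=20 [depth=2]
Event 27 (EXEC): [IRQ0] PC=2: IRET -> resume IRQ0 at PC=1 (depth now 1) [depth=1]
Event 28 (EXEC): [IRQ0] PC=1: DEC 2 -> ACC=18 [depth=1]
Event 29 (EXEC): [IRQ0] PC=2: IRET -> resume MAIN at PC=1 (depth now 0) [depth=0]
Event 30 (EXEC): [MAIN] PC=1: INC 3 -> ACC=21 [depth=0]
Event 31 (EXEC): [MAIN] PC=2: NOP [depth=0]
Event 32 (EXEC): [MAIN] PC=3: INC 4 -> ACC=25 [depth=0]
Event 33 (EXEC): [MAIN] PC=4: INC 3 -> ACC=28 [depth=0]
Event 34 (EXEC): [MAIN] PC=5: DEC 3 -> ACC=25 [depth=0]
Event 35 (EXEC): [MAIN] PC=6: HALT [depth=0]
Max depth observed: 2

Answer: 2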